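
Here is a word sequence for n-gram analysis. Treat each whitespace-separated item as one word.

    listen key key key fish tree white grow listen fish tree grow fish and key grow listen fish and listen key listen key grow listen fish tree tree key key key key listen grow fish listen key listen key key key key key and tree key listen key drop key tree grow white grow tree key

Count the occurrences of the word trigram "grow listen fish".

3

Scanning the 54 overlapping trigram windows for "grow listen fish":
  position 8–10: grow listen fish
  position 16–18: grow listen fish
  position 24–26: grow listen fish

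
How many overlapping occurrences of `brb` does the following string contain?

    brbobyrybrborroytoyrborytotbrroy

Sliding a length-3 window over the 32 characters (30 positions):
  position 1–3: brb
  position 9–11: brb

2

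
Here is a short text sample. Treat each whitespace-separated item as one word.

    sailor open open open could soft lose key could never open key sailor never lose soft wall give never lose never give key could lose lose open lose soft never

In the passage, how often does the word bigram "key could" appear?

Scanning the 29 overlapping bigram windows for "key could":
  position 8–9: key could
  position 23–24: key could

2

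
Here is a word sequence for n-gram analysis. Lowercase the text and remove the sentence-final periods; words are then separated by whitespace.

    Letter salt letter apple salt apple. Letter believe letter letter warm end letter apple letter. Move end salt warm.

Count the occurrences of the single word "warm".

Scanning the 19 tokens for "warm":
  position 11: warm
  position 19: warm

2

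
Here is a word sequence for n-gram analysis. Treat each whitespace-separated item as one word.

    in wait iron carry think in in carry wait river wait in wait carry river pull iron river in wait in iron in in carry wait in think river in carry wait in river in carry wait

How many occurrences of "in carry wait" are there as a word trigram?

4

Scanning the 35 overlapping trigram windows for "in carry wait":
  position 7–9: in carry wait
  position 24–26: in carry wait
  position 30–32: in carry wait
  position 35–37: in carry wait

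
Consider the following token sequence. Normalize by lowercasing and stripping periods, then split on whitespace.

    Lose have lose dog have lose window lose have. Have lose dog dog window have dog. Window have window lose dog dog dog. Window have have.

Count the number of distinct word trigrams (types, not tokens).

19

26 tokens → 24 trigram windows in total.
Repeated trigrams (each contributes count−1 duplicates):
  dog window have: 3
  dog dog window: 2
  have lose dog: 2
  lose dog dog: 2
5 duplicate windows → 24 − 5 = 19 distinct.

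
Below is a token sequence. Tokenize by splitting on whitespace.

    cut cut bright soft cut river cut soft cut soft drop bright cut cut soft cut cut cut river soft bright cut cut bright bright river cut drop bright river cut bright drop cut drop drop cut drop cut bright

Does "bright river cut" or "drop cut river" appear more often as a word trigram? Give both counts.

"bright river cut": 2 occurrences
"drop cut river": 0 occurrences

"bright river cut" (2 vs 0)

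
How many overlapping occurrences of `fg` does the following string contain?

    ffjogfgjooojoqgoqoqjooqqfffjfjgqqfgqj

Sliding a length-2 window over the 37 characters (36 positions):
  position 6–7: fg
  position 34–35: fg

2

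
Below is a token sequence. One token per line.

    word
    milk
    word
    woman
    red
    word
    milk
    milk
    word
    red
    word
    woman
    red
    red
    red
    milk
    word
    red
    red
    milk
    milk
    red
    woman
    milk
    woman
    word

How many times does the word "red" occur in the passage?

8

Scanning the 26 tokens for "red":
  position 5: red
  position 10: red
  position 13: red
  position 14: red
  position 15: red
  position 18: red
  position 19: red
  position 22: red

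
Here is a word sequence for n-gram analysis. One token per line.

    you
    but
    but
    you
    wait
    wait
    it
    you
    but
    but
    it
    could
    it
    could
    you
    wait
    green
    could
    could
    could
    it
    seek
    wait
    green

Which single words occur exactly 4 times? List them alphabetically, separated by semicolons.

Unigram counts meeting the condition (exactly 4 times):
  but: 4
  it: 4
  wait: 4
  you: 4

but; it; wait; you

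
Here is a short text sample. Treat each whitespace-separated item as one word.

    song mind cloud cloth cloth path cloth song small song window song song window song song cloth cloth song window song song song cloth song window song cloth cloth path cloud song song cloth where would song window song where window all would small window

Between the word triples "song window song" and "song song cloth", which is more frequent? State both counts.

"song window song": 5 occurrences
"song song cloth": 3 occurrences

"song window song" (5 vs 3)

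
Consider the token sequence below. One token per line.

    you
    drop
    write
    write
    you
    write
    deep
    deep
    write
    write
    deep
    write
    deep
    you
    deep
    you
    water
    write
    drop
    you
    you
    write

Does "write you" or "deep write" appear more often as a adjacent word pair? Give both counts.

"write you": 1 occurrence
"deep write": 2 occurrences

"deep write" (2 vs 1)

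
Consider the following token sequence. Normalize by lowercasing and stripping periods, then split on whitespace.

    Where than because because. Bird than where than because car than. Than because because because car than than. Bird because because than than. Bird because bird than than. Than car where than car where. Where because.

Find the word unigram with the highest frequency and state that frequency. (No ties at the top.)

Unigram frequencies (highest first):
  than: 13
  because: 10
  where: 5
  bird: 4
  car: 4

"than", 13 times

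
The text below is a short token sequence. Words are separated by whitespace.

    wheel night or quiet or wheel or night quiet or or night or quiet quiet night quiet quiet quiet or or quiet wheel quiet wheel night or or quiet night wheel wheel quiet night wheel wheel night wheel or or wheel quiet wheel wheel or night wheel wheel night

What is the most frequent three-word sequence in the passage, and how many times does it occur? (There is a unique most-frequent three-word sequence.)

"night wheel wheel", 3 times

Trigram frequencies (highest first):
  night wheel wheel: 3
  wheel night or: 2
  night or quiet: 2
  wheel or night: 2
  quiet or or: 2
  or or quiet: 2
  … (31 more, each ≤ 2)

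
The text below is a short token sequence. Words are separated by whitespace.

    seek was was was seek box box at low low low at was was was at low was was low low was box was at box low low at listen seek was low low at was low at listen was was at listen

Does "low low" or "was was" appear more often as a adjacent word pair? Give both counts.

"low low": 5 occurrences
"was was": 6 occurrences

"was was" (6 vs 5)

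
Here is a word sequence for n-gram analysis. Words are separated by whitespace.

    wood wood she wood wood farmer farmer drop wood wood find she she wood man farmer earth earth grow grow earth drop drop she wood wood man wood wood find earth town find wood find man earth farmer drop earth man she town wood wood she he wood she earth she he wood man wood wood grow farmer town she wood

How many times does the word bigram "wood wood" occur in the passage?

Scanning the 60 overlapping bigram windows for "wood wood":
  position 1–2: wood wood
  position 4–5: wood wood
  position 9–10: wood wood
  position 25–26: wood wood
  position 28–29: wood wood
  position 44–45: wood wood
  position 55–56: wood wood

7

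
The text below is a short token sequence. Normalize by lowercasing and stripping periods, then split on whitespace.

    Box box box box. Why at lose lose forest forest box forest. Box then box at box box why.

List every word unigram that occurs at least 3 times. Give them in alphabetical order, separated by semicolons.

Unigram counts meeting the condition (at least 3 times):
  box: 9
  forest: 3

box; forest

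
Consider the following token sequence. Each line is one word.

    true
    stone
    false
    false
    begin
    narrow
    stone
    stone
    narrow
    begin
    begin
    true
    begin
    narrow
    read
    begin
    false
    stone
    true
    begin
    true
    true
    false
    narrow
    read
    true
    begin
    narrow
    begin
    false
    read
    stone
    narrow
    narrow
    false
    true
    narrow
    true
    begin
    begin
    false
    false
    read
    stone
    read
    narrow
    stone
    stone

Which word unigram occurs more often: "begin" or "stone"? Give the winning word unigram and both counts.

"begin" (10 vs 8)

"begin": 10 occurrences
"stone": 8 occurrences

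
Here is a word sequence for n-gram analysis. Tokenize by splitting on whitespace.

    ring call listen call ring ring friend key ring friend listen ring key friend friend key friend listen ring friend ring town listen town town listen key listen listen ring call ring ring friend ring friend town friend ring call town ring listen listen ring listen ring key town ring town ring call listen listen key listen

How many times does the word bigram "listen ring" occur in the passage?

5

Scanning the 56 overlapping bigram windows for "listen ring":
  position 11–12: listen ring
  position 18–19: listen ring
  position 29–30: listen ring
  position 44–45: listen ring
  position 46–47: listen ring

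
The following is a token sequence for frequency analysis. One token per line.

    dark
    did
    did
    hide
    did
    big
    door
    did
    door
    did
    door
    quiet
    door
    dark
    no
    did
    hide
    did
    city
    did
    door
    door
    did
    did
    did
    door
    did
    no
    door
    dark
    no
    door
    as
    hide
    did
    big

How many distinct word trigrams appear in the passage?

29

36 tokens → 34 trigram windows in total.
Repeated trigrams (each contributes count−1 duplicates):
  did door did: 2
  did hide did: 2
  door dark no: 2
  door did door: 2
  hide did big: 2
5 duplicate windows → 34 − 5 = 29 distinct.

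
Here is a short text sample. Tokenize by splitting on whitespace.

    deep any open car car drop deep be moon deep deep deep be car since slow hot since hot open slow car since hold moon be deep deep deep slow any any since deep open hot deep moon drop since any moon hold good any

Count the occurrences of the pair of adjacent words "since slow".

1

Scanning the 44 overlapping bigram windows for "since slow":
  position 15–16: since slow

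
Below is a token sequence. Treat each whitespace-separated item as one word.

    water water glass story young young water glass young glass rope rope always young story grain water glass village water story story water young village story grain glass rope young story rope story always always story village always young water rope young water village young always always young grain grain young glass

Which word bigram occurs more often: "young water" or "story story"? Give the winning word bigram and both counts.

"young water": 3 occurrences
"story story": 1 occurrence

"young water" (3 vs 1)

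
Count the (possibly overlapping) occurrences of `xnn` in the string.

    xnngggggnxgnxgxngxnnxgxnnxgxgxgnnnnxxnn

Sliding a length-3 window over the 39 characters (37 positions):
  position 1–3: xnn
  position 18–20: xnn
  position 23–25: xnn
  position 37–39: xnn

4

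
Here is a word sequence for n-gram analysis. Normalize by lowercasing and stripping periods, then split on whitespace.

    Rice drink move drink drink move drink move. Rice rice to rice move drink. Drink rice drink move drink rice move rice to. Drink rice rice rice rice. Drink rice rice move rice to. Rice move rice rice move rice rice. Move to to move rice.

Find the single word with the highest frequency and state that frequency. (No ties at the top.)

"rice", 20 times

Unigram frequencies (highest first):
  rice: 20
  move: 11
  drink: 10
  to: 5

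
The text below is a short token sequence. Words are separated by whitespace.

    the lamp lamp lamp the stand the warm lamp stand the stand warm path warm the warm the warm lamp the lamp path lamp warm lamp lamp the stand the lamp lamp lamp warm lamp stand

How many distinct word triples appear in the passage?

36 tokens → 34 trigram windows in total.
Repeated trigrams (each contributes count−1 duplicates):
  lamp lamp lamp: 2
  lamp lamp the: 2
  lamp the stand: 2
  lamp warm lamp: 2
  the lamp lamp: 2
  the stand the: 2
  the warm lamp: 2
  warm lamp stand: 2
  … (1 more repeated)
9 duplicate windows → 34 − 9 = 25 distinct.

25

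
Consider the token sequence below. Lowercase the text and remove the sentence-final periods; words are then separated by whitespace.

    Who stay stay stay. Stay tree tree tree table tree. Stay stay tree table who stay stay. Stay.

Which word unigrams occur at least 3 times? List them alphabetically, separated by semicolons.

stay; tree

Unigram counts meeting the condition (at least 3 times):
  stay: 9
  tree: 5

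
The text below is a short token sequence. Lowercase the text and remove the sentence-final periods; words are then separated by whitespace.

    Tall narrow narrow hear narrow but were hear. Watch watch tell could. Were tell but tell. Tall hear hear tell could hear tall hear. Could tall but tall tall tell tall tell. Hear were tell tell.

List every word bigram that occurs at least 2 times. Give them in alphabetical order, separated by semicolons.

tall hear; tall tell; tell could; tell tall; were tell

Bigram counts meeting the condition (at least 2 times):
  tall hear: 2
  tall tell: 2
  tell could: 2
  tell tall: 2
  were tell: 2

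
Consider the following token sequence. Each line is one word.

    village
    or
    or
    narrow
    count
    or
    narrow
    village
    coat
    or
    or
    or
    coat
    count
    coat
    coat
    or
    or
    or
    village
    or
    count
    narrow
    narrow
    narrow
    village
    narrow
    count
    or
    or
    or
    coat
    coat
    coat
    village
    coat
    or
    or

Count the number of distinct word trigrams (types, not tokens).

38 tokens → 36 trigram windows in total.
Repeated trigrams (each contributes count−1 duplicates):
  coat or or: 3
  or or or: 3
  narrow count or: 2
  or or coat: 2
  village coat or: 2
7 duplicate windows → 36 − 7 = 29 distinct.

29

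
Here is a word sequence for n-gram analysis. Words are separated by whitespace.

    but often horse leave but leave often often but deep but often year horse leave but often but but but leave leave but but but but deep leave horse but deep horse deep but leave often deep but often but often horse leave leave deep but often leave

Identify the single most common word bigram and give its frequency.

Bigram frequencies (highest first):
  but often: 6
  but but: 5
  deep but: 4
  horse leave: 3
  leave but: 3
  but leave: 3
  … (16 more, each ≤ 3)

"but often", 6 times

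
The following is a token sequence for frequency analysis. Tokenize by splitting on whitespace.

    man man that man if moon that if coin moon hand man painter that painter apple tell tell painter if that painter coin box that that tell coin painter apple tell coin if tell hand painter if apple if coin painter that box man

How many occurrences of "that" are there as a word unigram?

Scanning the 44 tokens for "that":
  position 3: that
  position 7: that
  position 14: that
  position 21: that
  position 25: that
  position 26: that
  position 42: that

7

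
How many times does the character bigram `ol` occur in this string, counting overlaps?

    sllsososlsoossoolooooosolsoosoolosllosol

4

Sliding a length-2 window over the 40 characters (39 positions):
  position 16–17: ol
  position 24–25: ol
  position 31–32: ol
  position 39–40: ol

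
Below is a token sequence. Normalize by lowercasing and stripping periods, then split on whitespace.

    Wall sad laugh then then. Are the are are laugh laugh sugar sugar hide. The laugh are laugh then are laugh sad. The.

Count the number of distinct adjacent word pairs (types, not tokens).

18

23 tokens → 22 bigram windows in total.
Repeated bigrams (each contributes count−1 duplicates):
  are laugh: 3
  laugh then: 2
  then are: 2
4 duplicate windows → 22 − 4 = 18 distinct.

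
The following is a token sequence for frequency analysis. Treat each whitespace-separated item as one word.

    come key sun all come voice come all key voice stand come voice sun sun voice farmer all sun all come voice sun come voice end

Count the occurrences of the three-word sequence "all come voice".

Scanning the 24 overlapping trigram windows for "all come voice":
  position 4–6: all come voice
  position 20–22: all come voice

2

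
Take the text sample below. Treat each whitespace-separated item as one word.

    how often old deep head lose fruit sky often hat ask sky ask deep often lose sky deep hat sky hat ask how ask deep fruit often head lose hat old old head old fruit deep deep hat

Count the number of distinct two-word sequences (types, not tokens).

38 tokens → 37 bigram windows in total.
Repeated bigrams (each contributes count−1 duplicates):
  ask deep: 2
  deep hat: 2
  hat ask: 2
  head lose: 2
4 duplicate windows → 37 − 4 = 33 distinct.

33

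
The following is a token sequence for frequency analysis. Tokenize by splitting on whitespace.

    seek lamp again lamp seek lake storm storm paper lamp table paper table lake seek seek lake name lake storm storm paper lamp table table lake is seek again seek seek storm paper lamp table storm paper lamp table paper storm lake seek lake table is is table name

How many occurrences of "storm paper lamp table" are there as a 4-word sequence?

Scanning the 46 overlapping 4-gram windows for "storm paper lamp table":
  position 8–11: storm paper lamp table
  position 21–24: storm paper lamp table
  position 32–35: storm paper lamp table
  position 36–39: storm paper lamp table

4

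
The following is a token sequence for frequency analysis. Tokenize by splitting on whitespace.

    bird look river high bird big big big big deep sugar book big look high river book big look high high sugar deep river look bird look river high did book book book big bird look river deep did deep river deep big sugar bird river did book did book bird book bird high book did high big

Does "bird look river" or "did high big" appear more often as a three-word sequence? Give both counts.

"bird look river" (3 vs 1)

"bird look river": 3 occurrences
"did high big": 1 occurrence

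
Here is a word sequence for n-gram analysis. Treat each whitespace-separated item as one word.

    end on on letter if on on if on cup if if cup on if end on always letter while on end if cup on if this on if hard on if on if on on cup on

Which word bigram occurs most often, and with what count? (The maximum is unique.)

"on if", 6 times

Bigram frequencies (highest first):
  on if: 6
  if on: 4
  on on: 3
  cup on: 3
  end on: 2
  on cup: 2
  … (16 more, each ≤ 2)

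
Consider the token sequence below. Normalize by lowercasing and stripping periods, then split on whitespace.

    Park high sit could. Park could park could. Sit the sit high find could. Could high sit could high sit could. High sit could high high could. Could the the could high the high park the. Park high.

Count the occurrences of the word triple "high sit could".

Scanning the 36 overlapping trigram windows for "high sit could":
  position 2–4: high sit could
  position 16–18: high sit could
  position 19–21: high sit could
  position 22–24: high sit could

4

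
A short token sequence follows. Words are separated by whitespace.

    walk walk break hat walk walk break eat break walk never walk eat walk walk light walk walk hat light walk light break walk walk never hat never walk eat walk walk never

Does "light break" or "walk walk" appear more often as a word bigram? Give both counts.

"light break": 1 occurrence
"walk walk": 6 occurrences

"walk walk" (6 vs 1)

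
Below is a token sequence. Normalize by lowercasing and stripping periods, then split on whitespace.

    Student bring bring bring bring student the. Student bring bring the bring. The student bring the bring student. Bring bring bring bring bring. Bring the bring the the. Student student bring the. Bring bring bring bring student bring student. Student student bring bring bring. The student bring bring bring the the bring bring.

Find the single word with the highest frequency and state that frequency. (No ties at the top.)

Unigram frequencies (highest first):
  bring: 30
  student: 12
  the: 11

"bring", 30 times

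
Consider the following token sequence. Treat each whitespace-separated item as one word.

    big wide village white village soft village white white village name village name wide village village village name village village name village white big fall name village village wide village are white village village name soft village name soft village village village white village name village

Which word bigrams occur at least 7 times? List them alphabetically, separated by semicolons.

Bigram counts meeting the condition (at least 7 times):
  village name: 7
  village village: 7

village name; village village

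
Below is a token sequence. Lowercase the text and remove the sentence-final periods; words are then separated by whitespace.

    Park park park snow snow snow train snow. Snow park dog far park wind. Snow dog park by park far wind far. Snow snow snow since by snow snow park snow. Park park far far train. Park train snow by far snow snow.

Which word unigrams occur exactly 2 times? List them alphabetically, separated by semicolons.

Unigram counts meeting the condition (exactly 2 times):
  dog: 2
  wind: 2

dog; wind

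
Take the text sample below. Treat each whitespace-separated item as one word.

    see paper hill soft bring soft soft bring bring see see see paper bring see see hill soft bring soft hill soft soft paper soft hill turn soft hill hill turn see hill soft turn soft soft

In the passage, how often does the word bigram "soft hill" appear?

3

Scanning the 36 overlapping bigram windows for "soft hill":
  position 20–21: soft hill
  position 25–26: soft hill
  position 28–29: soft hill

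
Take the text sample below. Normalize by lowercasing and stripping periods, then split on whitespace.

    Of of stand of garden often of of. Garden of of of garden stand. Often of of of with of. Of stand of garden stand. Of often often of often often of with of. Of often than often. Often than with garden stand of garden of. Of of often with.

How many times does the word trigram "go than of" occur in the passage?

Scanning the 48 overlapping trigram windows for "go than of":
  (none found)

0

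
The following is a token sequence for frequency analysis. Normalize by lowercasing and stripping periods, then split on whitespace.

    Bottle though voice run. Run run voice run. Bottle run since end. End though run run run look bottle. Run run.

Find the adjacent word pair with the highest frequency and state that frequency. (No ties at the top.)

Bigram frequencies (highest first):
  run run: 5
  voice run: 2
  bottle run: 2
  bottle though: 1
  though voice: 1
  run voice: 1
  … (8 more, each ≤ 1)

"run run", 5 times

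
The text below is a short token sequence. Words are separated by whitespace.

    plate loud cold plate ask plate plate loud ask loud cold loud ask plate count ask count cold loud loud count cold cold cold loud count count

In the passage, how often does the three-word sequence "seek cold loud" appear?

Scanning the 25 overlapping trigram windows for "seek cold loud":
  (none found)

0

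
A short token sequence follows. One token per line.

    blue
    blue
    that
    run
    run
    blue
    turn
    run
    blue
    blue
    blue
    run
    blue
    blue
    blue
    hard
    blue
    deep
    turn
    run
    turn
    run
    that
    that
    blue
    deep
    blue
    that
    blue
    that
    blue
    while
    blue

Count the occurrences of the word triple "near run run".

0

Scanning the 31 overlapping trigram windows for "near run run":
  (none found)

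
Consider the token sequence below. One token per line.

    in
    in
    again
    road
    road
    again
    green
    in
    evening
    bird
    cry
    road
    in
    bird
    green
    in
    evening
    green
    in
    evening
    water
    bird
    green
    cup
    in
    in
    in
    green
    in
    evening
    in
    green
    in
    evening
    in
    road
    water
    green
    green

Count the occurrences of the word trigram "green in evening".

Scanning the 37 overlapping trigram windows for "green in evening":
  position 7–9: green in evening
  position 15–17: green in evening
  position 18–20: green in evening
  position 28–30: green in evening
  position 32–34: green in evening

5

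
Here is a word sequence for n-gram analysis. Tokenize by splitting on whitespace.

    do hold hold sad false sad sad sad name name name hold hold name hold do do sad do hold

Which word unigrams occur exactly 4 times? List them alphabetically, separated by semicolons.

Unigram counts meeting the condition (exactly 4 times):
  do: 4
  name: 4

do; name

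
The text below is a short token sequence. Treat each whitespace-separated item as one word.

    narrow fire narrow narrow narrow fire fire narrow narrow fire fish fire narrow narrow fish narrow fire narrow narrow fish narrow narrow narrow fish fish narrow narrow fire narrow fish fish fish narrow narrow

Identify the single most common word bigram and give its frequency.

Bigram frequencies (highest first):
  narrow narrow: 9
  narrow fire: 5
  fire narrow: 5
  narrow fish: 4
  fish narrow: 4
  fish fish: 3
  … (3 more, each ≤ 1)

"narrow narrow", 9 times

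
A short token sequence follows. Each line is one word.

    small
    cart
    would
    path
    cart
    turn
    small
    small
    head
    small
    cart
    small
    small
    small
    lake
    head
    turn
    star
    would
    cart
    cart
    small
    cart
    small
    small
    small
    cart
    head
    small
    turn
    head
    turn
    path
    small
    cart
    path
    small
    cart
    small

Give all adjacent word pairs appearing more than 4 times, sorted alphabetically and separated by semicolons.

Bigram counts meeting the condition (more than 4 times):
  small cart: 6
  small small: 5

small cart; small small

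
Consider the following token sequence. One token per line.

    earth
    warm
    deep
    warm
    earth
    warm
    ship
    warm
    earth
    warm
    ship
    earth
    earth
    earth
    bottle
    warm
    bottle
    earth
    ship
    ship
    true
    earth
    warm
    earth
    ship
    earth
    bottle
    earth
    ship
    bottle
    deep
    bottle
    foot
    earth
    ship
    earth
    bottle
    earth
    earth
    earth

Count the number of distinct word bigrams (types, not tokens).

40 tokens → 39 bigram windows in total.
Repeated bigrams (each contributes count−1 duplicates):
  earth earth: 4
  earth ship: 4
  earth warm: 4
  bottle earth: 3
  earth bottle: 3
  ship earth: 3
  warm earth: 3
  warm ship: 2
18 duplicate windows → 39 − 18 = 21 distinct.

21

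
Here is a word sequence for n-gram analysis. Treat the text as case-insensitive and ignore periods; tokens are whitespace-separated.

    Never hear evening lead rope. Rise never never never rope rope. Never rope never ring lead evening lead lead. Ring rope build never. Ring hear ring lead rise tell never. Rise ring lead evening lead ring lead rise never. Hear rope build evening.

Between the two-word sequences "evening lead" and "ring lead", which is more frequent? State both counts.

"ring lead" (4 vs 3)

"evening lead": 3 occurrences
"ring lead": 4 occurrences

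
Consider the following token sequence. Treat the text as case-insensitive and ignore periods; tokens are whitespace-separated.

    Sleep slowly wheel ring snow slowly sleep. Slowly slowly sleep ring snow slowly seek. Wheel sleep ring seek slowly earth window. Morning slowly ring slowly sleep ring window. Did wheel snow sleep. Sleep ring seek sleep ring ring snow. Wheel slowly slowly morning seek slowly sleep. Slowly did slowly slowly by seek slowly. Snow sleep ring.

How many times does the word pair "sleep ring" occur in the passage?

6

Scanning the 55 overlapping bigram windows for "sleep ring":
  position 10–11: sleep ring
  position 16–17: sleep ring
  position 26–27: sleep ring
  position 33–34: sleep ring
  position 36–37: sleep ring
  position 55–56: sleep ring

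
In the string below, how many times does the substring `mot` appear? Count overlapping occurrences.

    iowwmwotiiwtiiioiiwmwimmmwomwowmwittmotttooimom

1

Sliding a length-3 window over the 47 characters (45 positions):
  position 37–39: mot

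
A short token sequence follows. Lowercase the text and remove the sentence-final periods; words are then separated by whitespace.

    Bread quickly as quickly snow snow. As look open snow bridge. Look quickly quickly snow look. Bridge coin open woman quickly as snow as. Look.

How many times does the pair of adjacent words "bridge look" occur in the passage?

1

Scanning the 24 overlapping bigram windows for "bridge look":
  position 11–12: bridge look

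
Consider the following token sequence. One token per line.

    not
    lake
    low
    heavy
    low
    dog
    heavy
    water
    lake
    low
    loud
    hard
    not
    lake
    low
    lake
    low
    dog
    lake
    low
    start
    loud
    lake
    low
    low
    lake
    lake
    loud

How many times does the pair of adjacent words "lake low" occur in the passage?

6

Scanning the 27 overlapping bigram windows for "lake low":
  position 2–3: lake low
  position 9–10: lake low
  position 14–15: lake low
  position 16–17: lake low
  position 19–20: lake low
  position 23–24: lake low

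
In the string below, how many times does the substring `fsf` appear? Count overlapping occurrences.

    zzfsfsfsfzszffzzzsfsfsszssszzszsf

4

Sliding a length-3 window over the 33 characters (31 positions):
  position 3–5: fsf
  position 5–7: fsf
  position 7–9: fsf
  position 19–21: fsf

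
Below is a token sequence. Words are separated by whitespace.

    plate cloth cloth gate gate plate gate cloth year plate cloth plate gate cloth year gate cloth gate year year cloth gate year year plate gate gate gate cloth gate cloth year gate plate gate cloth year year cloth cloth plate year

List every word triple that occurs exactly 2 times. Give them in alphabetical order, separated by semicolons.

cloth gate year; cloth year gate; gate cloth gate; gate plate gate; gate year year; year year cloth

Trigram counts meeting the condition (exactly 2 times):
  cloth gate year: 2
  cloth year gate: 2
  gate cloth gate: 2
  gate plate gate: 2
  gate year year: 2
  year year cloth: 2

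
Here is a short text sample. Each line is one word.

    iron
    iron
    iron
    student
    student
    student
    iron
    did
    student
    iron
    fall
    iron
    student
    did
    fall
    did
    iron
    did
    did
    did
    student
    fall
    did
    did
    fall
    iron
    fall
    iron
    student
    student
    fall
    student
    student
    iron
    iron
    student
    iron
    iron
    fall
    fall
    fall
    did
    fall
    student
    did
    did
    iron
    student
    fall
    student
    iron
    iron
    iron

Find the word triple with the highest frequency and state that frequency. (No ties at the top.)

"student iron iron", 3 times

Trigram frequencies (highest first):
  student iron iron: 3
  iron iron iron: 2
  iron iron student: 2
  iron student student: 2
  student student iron: 2
  iron fall iron: 2
  … (36 more, each ≤ 2)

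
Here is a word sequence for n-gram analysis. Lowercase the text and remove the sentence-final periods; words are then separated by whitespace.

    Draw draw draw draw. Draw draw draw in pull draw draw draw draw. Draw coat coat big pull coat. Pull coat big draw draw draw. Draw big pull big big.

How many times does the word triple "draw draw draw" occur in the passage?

Scanning the 28 overlapping trigram windows for "draw draw draw":
  position 1–3: draw draw draw
  position 2–4: draw draw draw
  position 3–5: draw draw draw
  position 4–6: draw draw draw
  position 5–7: draw draw draw
  position 10–12: draw draw draw
  position 11–13: draw draw draw
  position 12–14: draw draw draw
  position 23–25: draw draw draw
  position 24–26: draw draw draw

10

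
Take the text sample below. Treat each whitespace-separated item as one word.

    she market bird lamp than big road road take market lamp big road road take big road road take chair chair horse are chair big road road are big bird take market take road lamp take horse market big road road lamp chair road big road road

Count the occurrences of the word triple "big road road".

Scanning the 45 overlapping trigram windows for "big road road":
  position 6–8: big road road
  position 12–14: big road road
  position 16–18: big road road
  position 25–27: big road road
  position 39–41: big road road
  position 45–47: big road road

6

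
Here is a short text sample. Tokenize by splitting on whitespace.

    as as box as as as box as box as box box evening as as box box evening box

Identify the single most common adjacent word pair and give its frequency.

"as box", 5 times

Bigram frequencies (highest first):
  as box: 5
  as as: 4
  box as: 3
  box box: 2
  box evening: 2
  evening as: 1
  … (1 more, each ≤ 1)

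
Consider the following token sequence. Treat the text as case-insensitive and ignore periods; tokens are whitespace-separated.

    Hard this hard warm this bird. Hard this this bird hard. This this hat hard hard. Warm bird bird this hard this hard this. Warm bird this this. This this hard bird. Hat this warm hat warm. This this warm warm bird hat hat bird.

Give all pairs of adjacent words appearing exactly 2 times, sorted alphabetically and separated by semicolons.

Bigram counts meeting the condition (exactly 2 times):
  bird hard: 2
  bird hat: 2
  bird this: 2
  hard warm: 2
  this bird: 2
  warm this: 2

bird hard; bird hat; bird this; hard warm; this bird; warm this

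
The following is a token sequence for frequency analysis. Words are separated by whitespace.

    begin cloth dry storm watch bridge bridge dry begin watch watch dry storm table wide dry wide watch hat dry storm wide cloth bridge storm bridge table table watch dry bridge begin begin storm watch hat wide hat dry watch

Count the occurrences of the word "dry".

7

Scanning the 40 tokens for "dry":
  position 3: dry
  position 8: dry
  position 12: dry
  position 16: dry
  position 20: dry
  position 30: dry
  position 39: dry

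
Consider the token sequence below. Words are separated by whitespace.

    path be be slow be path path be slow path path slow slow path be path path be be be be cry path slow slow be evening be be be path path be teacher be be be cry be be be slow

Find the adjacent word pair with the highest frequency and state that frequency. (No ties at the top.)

"be be", 10 times

Bigram frequencies (highest first):
  be be: 10
  path be: 5
  path path: 4
  be slow: 3
  be path: 3
  slow be: 2
  … (10 more, each ≤ 2)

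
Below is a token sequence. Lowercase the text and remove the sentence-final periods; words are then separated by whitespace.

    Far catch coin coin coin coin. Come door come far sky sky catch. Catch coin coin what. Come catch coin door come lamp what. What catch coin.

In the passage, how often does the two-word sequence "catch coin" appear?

Scanning the 26 overlapping bigram windows for "catch coin":
  position 2–3: catch coin
  position 14–15: catch coin
  position 19–20: catch coin
  position 26–27: catch coin

4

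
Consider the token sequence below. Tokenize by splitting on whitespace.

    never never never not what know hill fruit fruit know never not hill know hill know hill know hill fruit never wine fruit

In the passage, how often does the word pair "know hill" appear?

Scanning the 22 overlapping bigram windows for "know hill":
  position 6–7: know hill
  position 14–15: know hill
  position 16–17: know hill
  position 18–19: know hill

4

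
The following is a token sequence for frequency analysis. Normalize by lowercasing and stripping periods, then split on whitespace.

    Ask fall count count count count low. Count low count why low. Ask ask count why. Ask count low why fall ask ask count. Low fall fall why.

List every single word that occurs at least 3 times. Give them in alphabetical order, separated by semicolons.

ask; count; fall; low; why

Unigram counts meeting the condition (at least 3 times):
  ask: 6
  count: 9
  fall: 4
  low: 5
  why: 4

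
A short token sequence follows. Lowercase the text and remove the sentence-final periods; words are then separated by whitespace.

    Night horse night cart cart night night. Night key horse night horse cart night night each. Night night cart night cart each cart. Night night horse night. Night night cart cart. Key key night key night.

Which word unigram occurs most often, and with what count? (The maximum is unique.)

"night", 18 times

Unigram frequencies (highest first):
  night: 18
  cart: 8
  horse: 4
  key: 4
  each: 2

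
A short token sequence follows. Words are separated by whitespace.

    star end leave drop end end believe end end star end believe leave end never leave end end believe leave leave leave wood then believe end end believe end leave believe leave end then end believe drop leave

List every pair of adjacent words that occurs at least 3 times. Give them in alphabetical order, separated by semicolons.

believe end; believe leave; end believe; end end; leave end

Bigram counts meeting the condition (at least 3 times):
  believe end: 3
  believe leave: 3
  end believe: 5
  end end: 4
  leave end: 3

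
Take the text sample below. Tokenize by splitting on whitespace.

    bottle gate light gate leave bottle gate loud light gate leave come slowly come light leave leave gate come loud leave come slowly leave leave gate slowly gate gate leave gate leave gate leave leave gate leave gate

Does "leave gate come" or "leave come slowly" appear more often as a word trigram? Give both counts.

"leave gate come": 1 occurrence
"leave come slowly": 2 occurrences

"leave come slowly" (2 vs 1)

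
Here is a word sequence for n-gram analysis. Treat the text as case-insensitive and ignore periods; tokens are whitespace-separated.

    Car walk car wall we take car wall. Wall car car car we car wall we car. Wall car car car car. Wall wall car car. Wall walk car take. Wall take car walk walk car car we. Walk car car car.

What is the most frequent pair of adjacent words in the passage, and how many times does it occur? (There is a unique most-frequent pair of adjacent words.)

Bigram frequencies (highest first):
  car car: 9
  car wall: 6
  walk car: 4
  wall car: 3
  car walk: 2
  wall we: 2
  … (11 more, each ≤ 2)

"car car", 9 times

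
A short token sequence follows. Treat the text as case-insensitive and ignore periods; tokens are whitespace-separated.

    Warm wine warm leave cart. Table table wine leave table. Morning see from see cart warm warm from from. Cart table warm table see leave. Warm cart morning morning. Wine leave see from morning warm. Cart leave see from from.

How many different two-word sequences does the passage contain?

40 tokens → 39 bigram windows in total.
Repeated bigrams (each contributes count−1 duplicates):
  see from: 3
  cart table: 2
  from from: 2
  leave see: 2
  warm cart: 2
  wine leave: 2
7 duplicate windows → 39 − 7 = 32 distinct.

32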